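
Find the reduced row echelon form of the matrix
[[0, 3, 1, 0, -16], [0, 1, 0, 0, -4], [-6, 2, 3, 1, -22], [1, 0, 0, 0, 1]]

Swap R1 and R3.
  [ -6  2  3  1  -22 ]
  [  0  1  0  0   -4 ]
  [  0  3  1  0  -16 ]
  [  1  0  0  0    1 ]
Multiply R1 by -1/6.
  [ 1  -1/3  -1/2  -1/6  11/3 ]
  [ 0     1     0     0    -4 ]
  [ 0     3     1     0   -16 ]
  [ 1     0     0     0     1 ]
Subtract R1 from R4.
  [ 1  -1/3  -1/2  -1/6  11/3 ]
  [ 0     1     0     0    -4 ]
  [ 0     3     1     0   -16 ]
  [ 0   1/3   1/2   1/6  -8/3 ]
Subtract 3 times R2 from R3.
  [ 1  -1/3  -1/2  -1/6  11/3 ]
  [ 0     1     0     0    -4 ]
  [ 0     0     1     0    -4 ]
  [ 0   1/3   1/2   1/6  -8/3 ]
Subtract 1/3 times R2 from R4.
  [ 1  -1/3  -1/2  -1/6  11/3 ]
  [ 0     1     0     0    -4 ]
  [ 0     0     1     0    -4 ]
  [ 0     0   1/2   1/6  -4/3 ]
Subtract 1/2 times R3 from R4.
  [ 1  -1/3  -1/2  -1/6  11/3 ]
  [ 0     1     0     0    -4 ]
  [ 0     0     1     0    -4 ]
  [ 0     0     0   1/6   2/3 ]
Multiply R4 by 6.
  [ 1  -1/3  -1/2  -1/6  11/3 ]
  [ 0     1     0     0    -4 ]
  [ 0     0     1     0    -4 ]
  [ 0     0     0     1     4 ]
Add 1/6 times R4 to R1.
  [ 1  -1/3  -1/2  0  13/3 ]
  [ 0     1     0  0    -4 ]
  [ 0     0     1  0    -4 ]
  [ 0     0     0  1     4 ]
Add 1/2 times R3 to R1.
  [ 1  -1/3  0  0  7/3 ]
  [ 0     1  0  0   -4 ]
  [ 0     0  1  0   -4 ]
  [ 0     0  0  1    4 ]
Add 1/3 times R2 to R1.
  [ 1  0  0  0   1 ]
  [ 0  1  0  0  -4 ]
  [ 0  0  1  0  -4 ]
  [ 0  0  0  1   4 ]

[[1, 0, 0, 0, 1], [0, 1, 0, 0, -4], [0, 0, 1, 0, -4], [0, 0, 0, 1, 4]]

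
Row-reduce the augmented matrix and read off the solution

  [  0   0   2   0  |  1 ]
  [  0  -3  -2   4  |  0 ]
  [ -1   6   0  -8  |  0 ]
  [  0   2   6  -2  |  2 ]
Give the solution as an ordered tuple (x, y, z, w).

(-2, -1, 1/2, -1/2)

R1 ↔ R3
  [ -1   6   0  -8  |  0 ]
  [  0  -3  -2   4  |  0 ]
  [  0   0   2   0  |  1 ]
  [  0   2   6  -2  |  2 ]
R1 ← -1·R1
  [ 1  -6   0   8  |  0 ]
  [ 0  -3  -2   4  |  0 ]
  [ 0   0   2   0  |  1 ]
  [ 0   2   6  -2  |  2 ]
R2 ← -1/3·R2
  [ 1  -6    0     8  |  0 ]
  [ 0   1  2/3  -4/3  |  0 ]
  [ 0   0    2     0  |  1 ]
  [ 0   2    6    -2  |  2 ]
R4 ← R4 − 2·R2
  [ 1  -6     0     8  |  0 ]
  [ 0   1   2/3  -4/3  |  0 ]
  [ 0   0     2     0  |  1 ]
  [ 0   0  14/3   2/3  |  2 ]
R3 ← 1/2·R3
  [ 1  -6     0     8  |    0 ]
  [ 0   1   2/3  -4/3  |    0 ]
  [ 0   0     1     0  |  1/2 ]
  [ 0   0  14/3   2/3  |    2 ]
R4 ← R4 − 14/3·R3
  [ 1  -6    0     8  |     0 ]
  [ 0   1  2/3  -4/3  |     0 ]
  [ 0   0    1     0  |   1/2 ]
  [ 0   0    0   2/3  |  -1/3 ]
R4 ← 3/2·R4
  [ 1  -6    0     8  |     0 ]
  [ 0   1  2/3  -4/3  |     0 ]
  [ 0   0    1     0  |   1/2 ]
  [ 0   0    0     1  |  -1/2 ]
R2 ← R2 + 4/3·R4
  [ 1  -6    0  8  |     0 ]
  [ 0   1  2/3  0  |  -2/3 ]
  [ 0   0    1  0  |   1/2 ]
  [ 0   0    0  1  |  -1/2 ]
R1 ← R1 − 8·R4
  [ 1  -6    0  0  |     4 ]
  [ 0   1  2/3  0  |  -2/3 ]
  [ 0   0    1  0  |   1/2 ]
  [ 0   0    0  1  |  -1/2 ]
R2 ← R2 − 2/3·R3
  [ 1  -6  0  0  |     4 ]
  [ 0   1  0  0  |    -1 ]
  [ 0   0  1  0  |   1/2 ]
  [ 0   0  0  1  |  -1/2 ]
R1 ← R1 + 6·R2
  [ 1  0  0  0  |    -2 ]
  [ 0  1  0  0  |    -1 ]
  [ 0  0  1  0  |   1/2 ]
  [ 0  0  0  1  |  -1/2 ]
Reading off the last column: x = -2, y = -1, z = 1/2, w = -1/2.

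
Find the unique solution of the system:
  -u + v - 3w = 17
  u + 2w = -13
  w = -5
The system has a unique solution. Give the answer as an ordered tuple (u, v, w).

(-3, -1, -5)

Form the augmented matrix and row-reduce:
  [ -1  1  -3  |   17 ]
  [  1  0   2  |  -13 ]
  [  0  0   1  |   -5 ]
R1 := -1·R1
  [ 1  -1  3  |  -17 ]
  [ 1   0  2  |  -13 ]
  [ 0   0  1  |   -5 ]
R2 := R2 − R1
  [ 1  -1   3  |  -17 ]
  [ 0   1  -1  |    4 ]
  [ 0   0   1  |   -5 ]
R2 := R2 + R3
  [ 1  -1  3  |  -17 ]
  [ 0   1  0  |   -1 ]
  [ 0   0  1  |   -5 ]
R1 := R1 − 3·R3
  [ 1  -1  0  |  -2 ]
  [ 0   1  0  |  -1 ]
  [ 0   0  1  |  -5 ]
R1 := R1 + R2
  [ 1  0  0  |  -3 ]
  [ 0  1  0  |  -1 ]
  [ 0  0  1  |  -5 ]
Reading off the last column: u = -3, v = -1, w = -5.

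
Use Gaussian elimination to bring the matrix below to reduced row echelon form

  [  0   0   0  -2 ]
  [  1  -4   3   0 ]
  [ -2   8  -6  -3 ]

[[1, -4, 3, 0], [0, 0, 0, 1], [0, 0, 0, 0]]

r1 ↔ r2
  [  1  -4   3   0 ]
  [  0   0   0  -2 ]
  [ -2   8  -6  -3 ]
r3 := r3 + 2·r1
  [ 1  -4  3   0 ]
  [ 0   0  0  -2 ]
  [ 0   0  0  -3 ]
r2 := -1/2·r2
  [ 1  -4  3   0 ]
  [ 0   0  0   1 ]
  [ 0   0  0  -3 ]
r3 := r3 + 3·r2
  [ 1  -4  3  0 ]
  [ 0   0  0  1 ]
  [ 0   0  0  0 ]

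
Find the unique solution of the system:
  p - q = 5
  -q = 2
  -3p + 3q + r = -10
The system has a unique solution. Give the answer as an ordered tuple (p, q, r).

(3, -2, 5)

Form the augmented matrix and row-reduce:
  [  1  -1  0  |    5 ]
  [  0  -1  0  |    2 ]
  [ -3   3  1  |  -10 ]
R3 -> R3 + 3·R1
  [ 1  -1  0  |  5 ]
  [ 0  -1  0  |  2 ]
  [ 0   0  1  |  5 ]
R2 -> -1·R2
  [ 1  -1  0  |   5 ]
  [ 0   1  0  |  -2 ]
  [ 0   0  1  |   5 ]
R1 -> R1 + R2
  [ 1  0  0  |   3 ]
  [ 0  1  0  |  -2 ]
  [ 0  0  1  |   5 ]
Reading off the last column: p = 3, q = -2, r = 5.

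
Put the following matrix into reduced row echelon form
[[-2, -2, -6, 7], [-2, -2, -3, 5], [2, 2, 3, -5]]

[[1, 1, 0, -3/2], [0, 0, 1, -2/3], [0, 0, 0, 0]]

Multiply R1 by -1/2.
  [  1   1   3  -7/2 ]
  [ -2  -2  -3     5 ]
  [  2   2   3    -5 ]
Add 2 times R1 to R2.
  [ 1  1  3  -7/2 ]
  [ 0  0  3    -2 ]
  [ 2  2  3    -5 ]
Subtract 2 times R1 from R3.
  [ 1  1   3  -7/2 ]
  [ 0  0   3    -2 ]
  [ 0  0  -3     2 ]
Multiply R2 by 1/3.
  [ 1  1   3  -7/2 ]
  [ 0  0   1  -2/3 ]
  [ 0  0  -3     2 ]
Add 3 times R2 to R3.
  [ 1  1  3  -7/2 ]
  [ 0  0  1  -2/3 ]
  [ 0  0  0     0 ]
Subtract 3 times R2 from R1.
  [ 1  1  0  -3/2 ]
  [ 0  0  1  -2/3 ]
  [ 0  0  0     0 ]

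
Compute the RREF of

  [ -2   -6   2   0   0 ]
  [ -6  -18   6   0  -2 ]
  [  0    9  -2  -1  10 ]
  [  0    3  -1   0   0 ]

R1 → -1/2·R1
  [  1    3  -1   0   0 ]
  [ -6  -18   6   0  -2 ]
  [  0    9  -2  -1  10 ]
  [  0    3  -1   0   0 ]
R2 → R2 + 6·R1
  [ 1  3  -1   0   0 ]
  [ 0  0   0   0  -2 ]
  [ 0  9  -2  -1  10 ]
  [ 0  3  -1   0   0 ]
R2 <-> R3
  [ 1  3  -1   0   0 ]
  [ 0  9  -2  -1  10 ]
  [ 0  0   0   0  -2 ]
  [ 0  3  -1   0   0 ]
R2 → 1/9·R2
  [ 1  3    -1     0     0 ]
  [ 0  1  -2/9  -1/9  10/9 ]
  [ 0  0     0     0    -2 ]
  [ 0  3    -1     0     0 ]
R4 → R4 − 3·R2
  [ 1  3    -1     0      0 ]
  [ 0  1  -2/9  -1/9   10/9 ]
  [ 0  0     0     0     -2 ]
  [ 0  0  -1/3   1/3  -10/3 ]
R3 <-> R4
  [ 1  3    -1     0      0 ]
  [ 0  1  -2/9  -1/9   10/9 ]
  [ 0  0  -1/3   1/3  -10/3 ]
  [ 0  0     0     0     -2 ]
R3 → -3·R3
  [ 1  3    -1     0     0 ]
  [ 0  1  -2/9  -1/9  10/9 ]
  [ 0  0     1    -1    10 ]
  [ 0  0     0     0    -2 ]
R4 → -1/2·R4
  [ 1  3    -1     0     0 ]
  [ 0  1  -2/9  -1/9  10/9 ]
  [ 0  0     1    -1    10 ]
  [ 0  0     0     0     1 ]
R3 → R3 − 10·R4
  [ 1  3    -1     0     0 ]
  [ 0  1  -2/9  -1/9  10/9 ]
  [ 0  0     1    -1     0 ]
  [ 0  0     0     0     1 ]
R2 → R2 − 10/9·R4
  [ 1  3    -1     0  0 ]
  [ 0  1  -2/9  -1/9  0 ]
  [ 0  0     1    -1  0 ]
  [ 0  0     0     0  1 ]
R2 → R2 + 2/9·R3
  [ 1  3  -1     0  0 ]
  [ 0  1   0  -1/3  0 ]
  [ 0  0   1    -1  0 ]
  [ 0  0   0     0  1 ]
R1 → R1 + R3
  [ 1  3  0    -1  0 ]
  [ 0  1  0  -1/3  0 ]
  [ 0  0  1    -1  0 ]
  [ 0  0  0     0  1 ]
R1 → R1 − 3·R2
  [ 1  0  0     0  0 ]
  [ 0  1  0  -1/3  0 ]
  [ 0  0  1    -1  0 ]
  [ 0  0  0     0  1 ]

[[1, 0, 0, 0, 0], [0, 1, 0, -1/3, 0], [0, 0, 1, -1, 0], [0, 0, 0, 0, 1]]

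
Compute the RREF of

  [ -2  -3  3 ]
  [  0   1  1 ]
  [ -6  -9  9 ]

[[1, 0, -3], [0, 1, 1], [0, 0, 0]]

R1 → -1/2·R1
R3 → R3 + 6·R1
R1 → R1 − 3/2·R2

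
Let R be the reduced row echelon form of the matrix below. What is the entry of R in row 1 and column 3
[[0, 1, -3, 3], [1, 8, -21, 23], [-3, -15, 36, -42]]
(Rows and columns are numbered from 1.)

r1 <=> r2
  [  1    8  -21   23 ]
  [  0    1   -3    3 ]
  [ -3  -15   36  -42 ]
r3 -> r3 + 3·r1
  [ 1  8  -21  23 ]
  [ 0  1   -3   3 ]
  [ 0  9  -27  27 ]
r3 -> r3 − 9·r2
  [ 1  8  -21  23 ]
  [ 0  1   -3   3 ]
  [ 0  0    0   0 ]
r1 -> r1 − 8·r2
  [ 1  0   3  -1 ]
  [ 0  1  -3   3 ]
  [ 0  0   0   0 ]

3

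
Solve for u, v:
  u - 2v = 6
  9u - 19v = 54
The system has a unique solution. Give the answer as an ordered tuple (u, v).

Form the augmented matrix and row-reduce:
  [ 1   -2  |   6 ]
  [ 9  -19  |  54 ]
ρ2 := ρ2 − 9·ρ1
  [ 1  -2  |  6 ]
  [ 0  -1  |  0 ]
ρ2 := -1·ρ2
  [ 1  -2  |  6 ]
  [ 0   1  |  0 ]
ρ1 := ρ1 + 2·ρ2
  [ 1  0  |  6 ]
  [ 0  1  |  0 ]
Reading off the last column: u = 6, v = 0.

(6, 0)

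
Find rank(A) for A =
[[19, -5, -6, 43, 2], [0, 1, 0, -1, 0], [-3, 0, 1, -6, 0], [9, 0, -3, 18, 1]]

rank = 4

Multiply ρ1 by 1/19.
Add 3 times ρ1 to ρ3.
Subtract 9 times ρ1 from ρ4.
Add 15/19 times ρ2 to ρ3.
Subtract 45/19 times ρ2 from ρ4.
Multiply ρ3 by 19.
Add 3/19 times ρ3 to ρ4.
Subtract 6 times ρ4 from ρ3.
Subtract 2/19 times ρ4 from ρ1.
Add 6/19 times ρ3 to ρ1.
Add 5/19 times ρ2 to ρ1.
The reduced form has 4 nonzero rows.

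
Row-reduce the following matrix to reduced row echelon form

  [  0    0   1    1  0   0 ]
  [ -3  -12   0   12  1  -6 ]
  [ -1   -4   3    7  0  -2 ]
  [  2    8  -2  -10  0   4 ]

[[1, 4, 0, -4, 0, 2], [0, 0, 1, 1, 0, 0], [0, 0, 0, 0, 1, 0], [0, 0, 0, 0, 0, 0]]

R1 ↔ R2
  [ -3  -12   0   12  1  -6 ]
  [  0    0   1    1  0   0 ]
  [ -1   -4   3    7  0  -2 ]
  [  2    8  -2  -10  0   4 ]
R1 := -1/3·R1
  [  1   4   0   -4  -1/3   2 ]
  [  0   0   1    1     0   0 ]
  [ -1  -4   3    7     0  -2 ]
  [  2   8  -2  -10     0   4 ]
R3 := R3 + R1
  [ 1  4   0   -4  -1/3  2 ]
  [ 0  0   1    1     0  0 ]
  [ 0  0   3    3  -1/3  0 ]
  [ 2  8  -2  -10     0  4 ]
R4 := R4 − 2·R1
  [ 1  4   0  -4  -1/3  2 ]
  [ 0  0   1   1     0  0 ]
  [ 0  0   3   3  -1/3  0 ]
  [ 0  0  -2  -2   2/3  0 ]
R3 := R3 − 3·R2
  [ 1  4   0  -4  -1/3  2 ]
  [ 0  0   1   1     0  0 ]
  [ 0  0   0   0  -1/3  0 ]
  [ 0  0  -2  -2   2/3  0 ]
R4 := R4 + 2·R2
  [ 1  4  0  -4  -1/3  2 ]
  [ 0  0  1   1     0  0 ]
  [ 0  0  0   0  -1/3  0 ]
  [ 0  0  0   0   2/3  0 ]
R3 := -3·R3
  [ 1  4  0  -4  -1/3  2 ]
  [ 0  0  1   1     0  0 ]
  [ 0  0  0   0     1  0 ]
  [ 0  0  0   0   2/3  0 ]
R4 := R4 − 2/3·R3
  [ 1  4  0  -4  -1/3  2 ]
  [ 0  0  1   1     0  0 ]
  [ 0  0  0   0     1  0 ]
  [ 0  0  0   0     0  0 ]
R1 := R1 + 1/3·R3
  [ 1  4  0  -4  0  2 ]
  [ 0  0  1   1  0  0 ]
  [ 0  0  0   0  1  0 ]
  [ 0  0  0   0  0  0 ]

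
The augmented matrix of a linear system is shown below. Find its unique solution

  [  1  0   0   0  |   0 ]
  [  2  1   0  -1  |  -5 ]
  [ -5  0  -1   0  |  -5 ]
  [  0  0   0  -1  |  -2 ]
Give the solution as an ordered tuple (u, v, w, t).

Subtract 2 times r1 from r2.
  [  1  0   0   0  |   0 ]
  [  0  1   0  -1  |  -5 ]
  [ -5  0  -1   0  |  -5 ]
  [  0  0   0  -1  |  -2 ]
Add 5 times r1 to r3.
  [ 1  0   0   0  |   0 ]
  [ 0  1   0  -1  |  -5 ]
  [ 0  0  -1   0  |  -5 ]
  [ 0  0   0  -1  |  -2 ]
Multiply r3 by -1.
  [ 1  0  0   0  |   0 ]
  [ 0  1  0  -1  |  -5 ]
  [ 0  0  1   0  |   5 ]
  [ 0  0  0  -1  |  -2 ]
Multiply r4 by -1.
  [ 1  0  0   0  |   0 ]
  [ 0  1  0  -1  |  -5 ]
  [ 0  0  1   0  |   5 ]
  [ 0  0  0   1  |   2 ]
Add r4 to r2.
  [ 1  0  0  0  |   0 ]
  [ 0  1  0  0  |  -3 ]
  [ 0  0  1  0  |   5 ]
  [ 0  0  0  1  |   2 ]
Reading off the last column: u = 0, v = -3, w = 5, t = 2.

(0, -3, 5, 2)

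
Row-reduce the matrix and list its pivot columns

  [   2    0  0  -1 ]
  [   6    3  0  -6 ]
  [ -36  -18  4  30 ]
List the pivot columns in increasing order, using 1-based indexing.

1, 2, 3

R1 ← 1/2·R1
  [   1    0  0  -1/2 ]
  [   6    3  0    -6 ]
  [ -36  -18  4    30 ]
R2 ← R2 − 6·R1
  [   1    0  0  -1/2 ]
  [   0    3  0    -3 ]
  [ -36  -18  4    30 ]
R3 ← R3 + 36·R1
  [ 1    0  0  -1/2 ]
  [ 0    3  0    -3 ]
  [ 0  -18  4    12 ]
R2 ← 1/3·R2
  [ 1    0  0  -1/2 ]
  [ 0    1  0    -1 ]
  [ 0  -18  4    12 ]
R3 ← R3 + 18·R2
  [ 1  0  0  -1/2 ]
  [ 0  1  0    -1 ]
  [ 0  0  4    -6 ]
R3 ← 1/4·R3
  [ 1  0  0  -1/2 ]
  [ 0  1  0    -1 ]
  [ 0  0  1  -3/2 ]
Pivot columns are the columns containing a leading 1.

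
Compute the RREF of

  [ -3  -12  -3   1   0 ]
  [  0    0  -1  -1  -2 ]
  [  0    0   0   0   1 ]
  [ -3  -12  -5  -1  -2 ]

Multiply ρ1 by -1/3.
  [  1    4   1  -1/3   0 ]
  [  0    0  -1    -1  -2 ]
  [  0    0   0     0   1 ]
  [ -3  -12  -5    -1  -2 ]
Add 3 times ρ1 to ρ4.
  [ 1  4   1  -1/3   0 ]
  [ 0  0  -1    -1  -2 ]
  [ 0  0   0     0   1 ]
  [ 0  0  -2    -2  -2 ]
Multiply ρ2 by -1.
  [ 1  4   1  -1/3   0 ]
  [ 0  0   1     1   2 ]
  [ 0  0   0     0   1 ]
  [ 0  0  -2    -2  -2 ]
Add 2 times ρ2 to ρ4.
  [ 1  4  1  -1/3  0 ]
  [ 0  0  1     1  2 ]
  [ 0  0  0     0  1 ]
  [ 0  0  0     0  2 ]
Subtract 2 times ρ3 from ρ4.
  [ 1  4  1  -1/3  0 ]
  [ 0  0  1     1  2 ]
  [ 0  0  0     0  1 ]
  [ 0  0  0     0  0 ]
Subtract 2 times ρ3 from ρ2.
  [ 1  4  1  -1/3  0 ]
  [ 0  0  1     1  0 ]
  [ 0  0  0     0  1 ]
  [ 0  0  0     0  0 ]
Subtract ρ2 from ρ1.
  [ 1  4  0  -4/3  0 ]
  [ 0  0  1     1  0 ]
  [ 0  0  0     0  1 ]
  [ 0  0  0     0  0 ]

[[1, 4, 0, -4/3, 0], [0, 0, 1, 1, 0], [0, 0, 0, 0, 1], [0, 0, 0, 0, 0]]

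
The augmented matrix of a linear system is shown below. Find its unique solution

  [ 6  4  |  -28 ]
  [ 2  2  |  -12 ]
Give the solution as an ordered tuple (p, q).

(-2, -4)

R1 → 1/6·R1
  [ 1  2/3  |  -14/3 ]
  [ 2    2  |    -12 ]
R2 → R2 − 2·R1
  [ 1  2/3  |  -14/3 ]
  [ 0  2/3  |   -8/3 ]
R2 → 3/2·R2
  [ 1  2/3  |  -14/3 ]
  [ 0    1  |     -4 ]
R1 → R1 − 2/3·R2
  [ 1  0  |  -2 ]
  [ 0  1  |  -4 ]
Reading off the last column: p = -2, q = -4.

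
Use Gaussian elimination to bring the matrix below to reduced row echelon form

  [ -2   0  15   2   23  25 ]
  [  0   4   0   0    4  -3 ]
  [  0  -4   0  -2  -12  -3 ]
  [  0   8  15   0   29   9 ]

[[1, 0, 0, 0, 3, -2], [0, 1, 0, 0, 1, -3/4], [0, 0, 1, 0, 7/5, 1], [0, 0, 0, 1, 4, 3]]

R1 ← -1/2·R1
  [ 1   0  -15/2  -1  -23/2  -25/2 ]
  [ 0   4      0   0      4     -3 ]
  [ 0  -4      0  -2    -12     -3 ]
  [ 0   8     15   0     29      9 ]
R2 ← 1/4·R2
  [ 1   0  -15/2  -1  -23/2  -25/2 ]
  [ 0   1      0   0      1   -3/4 ]
  [ 0  -4      0  -2    -12     -3 ]
  [ 0   8     15   0     29      9 ]
R3 ← R3 + 4·R2
  [ 1  0  -15/2  -1  -23/2  -25/2 ]
  [ 0  1      0   0      1   -3/4 ]
  [ 0  0      0  -2     -8     -6 ]
  [ 0  8     15   0     29      9 ]
R4 ← R4 − 8·R2
  [ 1  0  -15/2  -1  -23/2  -25/2 ]
  [ 0  1      0   0      1   -3/4 ]
  [ 0  0      0  -2     -8     -6 ]
  [ 0  0     15   0     21     15 ]
R3 <-> R4
  [ 1  0  -15/2  -1  -23/2  -25/2 ]
  [ 0  1      0   0      1   -3/4 ]
  [ 0  0     15   0     21     15 ]
  [ 0  0      0  -2     -8     -6 ]
R3 ← 1/15·R3
  [ 1  0  -15/2  -1  -23/2  -25/2 ]
  [ 0  1      0   0      1   -3/4 ]
  [ 0  0      1   0    7/5      1 ]
  [ 0  0      0  -2     -8     -6 ]
R4 ← -1/2·R4
  [ 1  0  -15/2  -1  -23/2  -25/2 ]
  [ 0  1      0   0      1   -3/4 ]
  [ 0  0      1   0    7/5      1 ]
  [ 0  0      0   1      4      3 ]
R1 ← R1 + R4
  [ 1  0  -15/2  0  -15/2  -19/2 ]
  [ 0  1      0  0      1   -3/4 ]
  [ 0  0      1  0    7/5      1 ]
  [ 0  0      0  1      4      3 ]
R1 ← R1 + 15/2·R3
  [ 1  0  0  0    3    -2 ]
  [ 0  1  0  0    1  -3/4 ]
  [ 0  0  1  0  7/5     1 ]
  [ 0  0  0  1    4     3 ]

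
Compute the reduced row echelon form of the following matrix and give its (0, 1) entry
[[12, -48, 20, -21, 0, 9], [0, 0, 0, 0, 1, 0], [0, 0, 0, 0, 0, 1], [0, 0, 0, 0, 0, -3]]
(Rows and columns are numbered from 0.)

ρ1 → 1/12·ρ1
  [ 1  -4  5/3  -7/4  0  3/4 ]
  [ 0   0    0     0  1    0 ]
  [ 0   0    0     0  0    1 ]
  [ 0   0    0     0  0   -3 ]
ρ4 → ρ4 + 3·ρ3
  [ 1  -4  5/3  -7/4  0  3/4 ]
  [ 0   0    0     0  1    0 ]
  [ 0   0    0     0  0    1 ]
  [ 0   0    0     0  0    0 ]
ρ1 → ρ1 − 3/4·ρ3
  [ 1  -4  5/3  -7/4  0  0 ]
  [ 0   0    0     0  1  0 ]
  [ 0   0    0     0  0  1 ]
  [ 0   0    0     0  0  0 ]

-4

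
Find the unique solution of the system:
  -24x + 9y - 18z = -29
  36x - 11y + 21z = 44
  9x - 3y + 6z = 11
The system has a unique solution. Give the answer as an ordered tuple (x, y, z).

(4/3, 1, 1/3)

Form the augmented matrix and row-reduce:
  [ -24    9  -18  |  -29 ]
  [  36  -11   21  |   44 ]
  [   9   -3    6  |   11 ]
R1 -> -1/24·R1
  [  1  -3/8  3/4  |  29/24 ]
  [ 36   -11   21  |     44 ]
  [  9    -3    6  |     11 ]
R2 -> R2 − 36·R1
  [ 1  -3/8  3/4  |  29/24 ]
  [ 0   5/2   -6  |    1/2 ]
  [ 9    -3    6  |     11 ]
R3 -> R3 − 9·R1
  [ 1  -3/8   3/4  |  29/24 ]
  [ 0   5/2    -6  |    1/2 ]
  [ 0   3/8  -3/4  |    1/8 ]
R2 -> 2/5·R2
  [ 1  -3/8    3/4  |  29/24 ]
  [ 0     1  -12/5  |    1/5 ]
  [ 0   3/8   -3/4  |    1/8 ]
R3 -> R3 − 3/8·R2
  [ 1  -3/8    3/4  |  29/24 ]
  [ 0     1  -12/5  |    1/5 ]
  [ 0     0   3/20  |   1/20 ]
R3 -> 20/3·R3
  [ 1  -3/8    3/4  |  29/24 ]
  [ 0     1  -12/5  |    1/5 ]
  [ 0     0      1  |    1/3 ]
R2 -> R2 + 12/5·R3
  [ 1  -3/8  3/4  |  29/24 ]
  [ 0     1    0  |      1 ]
  [ 0     0    1  |    1/3 ]
R1 -> R1 − 3/4·R3
  [ 1  -3/8  0  |  23/24 ]
  [ 0     1  0  |      1 ]
  [ 0     0  1  |    1/3 ]
R1 -> R1 + 3/8·R2
  [ 1  0  0  |  4/3 ]
  [ 0  1  0  |    1 ]
  [ 0  0  1  |  1/3 ]
Reading off the last column: x = 4/3, y = 1, z = 1/3.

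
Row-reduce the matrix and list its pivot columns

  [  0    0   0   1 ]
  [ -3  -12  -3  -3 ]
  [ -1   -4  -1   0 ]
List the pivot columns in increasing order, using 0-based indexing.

Swap R1 and R2.
  [ -3  -12  -3  -3 ]
  [  0    0   0   1 ]
  [ -1   -4  -1   0 ]
Multiply R1 by -1/3.
  [  1   4   1  1 ]
  [  0   0   0  1 ]
  [ -1  -4  -1  0 ]
Add R1 to R3.
  [ 1  4  1  1 ]
  [ 0  0  0  1 ]
  [ 0  0  0  1 ]
Subtract R2 from R3.
  [ 1  4  1  1 ]
  [ 0  0  0  1 ]
  [ 0  0  0  0 ]
Subtract R2 from R1.
  [ 1  4  1  0 ]
  [ 0  0  0  1 ]
  [ 0  0  0  0 ]
Pivot columns are the columns containing a leading 1.

0, 3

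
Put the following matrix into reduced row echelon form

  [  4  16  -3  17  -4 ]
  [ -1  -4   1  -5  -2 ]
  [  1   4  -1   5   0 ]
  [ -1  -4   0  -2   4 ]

Multiply R1 by 1/4.
  [  1   4  -3/4  17/4  -1 ]
  [ -1  -4     1    -5  -2 ]
  [  1   4    -1     5   0 ]
  [ -1  -4     0    -2   4 ]
Add R1 to R2.
  [  1   4  -3/4  17/4  -1 ]
  [  0   0   1/4  -3/4  -3 ]
  [  1   4    -1     5   0 ]
  [ -1  -4     0    -2   4 ]
Subtract R1 from R3.
  [  1   4  -3/4  17/4  -1 ]
  [  0   0   1/4  -3/4  -3 ]
  [  0   0  -1/4   3/4   1 ]
  [ -1  -4     0    -2   4 ]
Add R1 to R4.
  [ 1  4  -3/4  17/4  -1 ]
  [ 0  0   1/4  -3/4  -3 ]
  [ 0  0  -1/4   3/4   1 ]
  [ 0  0  -3/4   9/4   3 ]
Multiply R2 by 4.
  [ 1  4  -3/4  17/4   -1 ]
  [ 0  0     1    -3  -12 ]
  [ 0  0  -1/4   3/4    1 ]
  [ 0  0  -3/4   9/4    3 ]
Add 1/4 times R2 to R3.
  [ 1  4  -3/4  17/4   -1 ]
  [ 0  0     1    -3  -12 ]
  [ 0  0     0     0   -2 ]
  [ 0  0  -3/4   9/4    3 ]
Add 3/4 times R2 to R4.
  [ 1  4  -3/4  17/4   -1 ]
  [ 0  0     1    -3  -12 ]
  [ 0  0     0     0   -2 ]
  [ 0  0     0     0   -6 ]
Multiply R3 by -1/2.
  [ 1  4  -3/4  17/4   -1 ]
  [ 0  0     1    -3  -12 ]
  [ 0  0     0     0    1 ]
  [ 0  0     0     0   -6 ]
Add 6 times R3 to R4.
  [ 1  4  -3/4  17/4   -1 ]
  [ 0  0     1    -3  -12 ]
  [ 0  0     0     0    1 ]
  [ 0  0     0     0    0 ]
Add 12 times R3 to R2.
  [ 1  4  -3/4  17/4  -1 ]
  [ 0  0     1    -3   0 ]
  [ 0  0     0     0   1 ]
  [ 0  0     0     0   0 ]
Add R3 to R1.
  [ 1  4  -3/4  17/4  0 ]
  [ 0  0     1    -3  0 ]
  [ 0  0     0     0  1 ]
  [ 0  0     0     0  0 ]
Add 3/4 times R2 to R1.
  [ 1  4  0   2  0 ]
  [ 0  0  1  -3  0 ]
  [ 0  0  0   0  1 ]
  [ 0  0  0   0  0 ]

[[1, 4, 0, 2, 0], [0, 0, 1, -3, 0], [0, 0, 0, 0, 1], [0, 0, 0, 0, 0]]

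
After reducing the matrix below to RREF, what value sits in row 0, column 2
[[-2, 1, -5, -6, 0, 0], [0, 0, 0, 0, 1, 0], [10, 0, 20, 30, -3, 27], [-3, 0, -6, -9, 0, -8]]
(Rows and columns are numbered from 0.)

2

Multiply R1 by -1/2.
  [  1  -1/2  5/2   3   0   0 ]
  [  0     0    0   0   1   0 ]
  [ 10     0   20  30  -3  27 ]
  [ -3     0   -6  -9   0  -8 ]
Subtract 10 times R1 from R3.
  [  1  -1/2  5/2   3   0   0 ]
  [  0     0    0   0   1   0 ]
  [  0     5   -5   0  -3  27 ]
  [ -3     0   -6  -9   0  -8 ]
Add 3 times R1 to R4.
  [ 1  -1/2  5/2  3   0   0 ]
  [ 0     0    0  0   1   0 ]
  [ 0     5   -5  0  -3  27 ]
  [ 0  -3/2  3/2  0   0  -8 ]
Swap R2 and R3.
  [ 1  -1/2  5/2  3   0   0 ]
  [ 0     5   -5  0  -3  27 ]
  [ 0     0    0  0   1   0 ]
  [ 0  -3/2  3/2  0   0  -8 ]
Multiply R2 by 1/5.
  [ 1  -1/2  5/2  3     0     0 ]
  [ 0     1   -1  0  -3/5  27/5 ]
  [ 0     0    0  0     1     0 ]
  [ 0  -3/2  3/2  0     0    -8 ]
Add 3/2 times R2 to R4.
  [ 1  -1/2  5/2  3      0     0 ]
  [ 0     1   -1  0   -3/5  27/5 ]
  [ 0     0    0  0      1     0 ]
  [ 0     0    0  0  -9/10  1/10 ]
Add 9/10 times R3 to R4.
  [ 1  -1/2  5/2  3     0     0 ]
  [ 0     1   -1  0  -3/5  27/5 ]
  [ 0     0    0  0     1     0 ]
  [ 0     0    0  0     0  1/10 ]
Multiply R4 by 10.
  [ 1  -1/2  5/2  3     0     0 ]
  [ 0     1   -1  0  -3/5  27/5 ]
  [ 0     0    0  0     1     0 ]
  [ 0     0    0  0     0     1 ]
Subtract 27/5 times R4 from R2.
  [ 1  -1/2  5/2  3     0  0 ]
  [ 0     1   -1  0  -3/5  0 ]
  [ 0     0    0  0     1  0 ]
  [ 0     0    0  0     0  1 ]
Add 3/5 times R3 to R2.
  [ 1  -1/2  5/2  3  0  0 ]
  [ 0     1   -1  0  0  0 ]
  [ 0     0    0  0  1  0 ]
  [ 0     0    0  0  0  1 ]
Add 1/2 times R2 to R1.
  [ 1  0   2  3  0  0 ]
  [ 0  1  -1  0  0  0 ]
  [ 0  0   0  0  1  0 ]
  [ 0  0   0  0  0  1 ]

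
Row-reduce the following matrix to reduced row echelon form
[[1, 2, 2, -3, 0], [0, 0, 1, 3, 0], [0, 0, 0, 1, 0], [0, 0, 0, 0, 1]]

r2 := r2 − 3·r3
  [ 1  2  2  -3  0 ]
  [ 0  0  1   0  0 ]
  [ 0  0  0   1  0 ]
  [ 0  0  0   0  1 ]
r1 := r1 + 3·r3
  [ 1  2  2  0  0 ]
  [ 0  0  1  0  0 ]
  [ 0  0  0  1  0 ]
  [ 0  0  0  0  1 ]
r1 := r1 − 2·r2
  [ 1  2  0  0  0 ]
  [ 0  0  1  0  0 ]
  [ 0  0  0  1  0 ]
  [ 0  0  0  0  1 ]

[[1, 2, 0, 0, 0], [0, 0, 1, 0, 0], [0, 0, 0, 1, 0], [0, 0, 0, 0, 1]]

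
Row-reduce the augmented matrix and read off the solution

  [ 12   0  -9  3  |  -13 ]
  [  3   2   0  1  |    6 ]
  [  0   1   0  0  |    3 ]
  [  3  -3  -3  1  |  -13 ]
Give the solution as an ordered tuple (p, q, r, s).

(-1/3, 3, 4/3, 1)

R1 := 1/12·R1
  [ 1   0  -3/4  1/4  |  -13/12 ]
  [ 3   2     0    1  |       6 ]
  [ 0   1     0    0  |       3 ]
  [ 3  -3    -3    1  |     -13 ]
R2 := R2 − 3·R1
  [ 1   0  -3/4  1/4  |  -13/12 ]
  [ 0   2   9/4  1/4  |    37/4 ]
  [ 0   1     0    0  |       3 ]
  [ 3  -3    -3    1  |     -13 ]
R4 := R4 − 3·R1
  [ 1   0  -3/4  1/4  |  -13/12 ]
  [ 0   2   9/4  1/4  |    37/4 ]
  [ 0   1     0    0  |       3 ]
  [ 0  -3  -3/4  1/4  |   -39/4 ]
R2 := 1/2·R2
  [ 1   0  -3/4  1/4  |  -13/12 ]
  [ 0   1   9/8  1/8  |    37/8 ]
  [ 0   1     0    0  |       3 ]
  [ 0  -3  -3/4  1/4  |   -39/4 ]
R3 := R3 − R2
  [ 1   0  -3/4   1/4  |  -13/12 ]
  [ 0   1   9/8   1/8  |    37/8 ]
  [ 0   0  -9/8  -1/8  |   -13/8 ]
  [ 0  -3  -3/4   1/4  |   -39/4 ]
R4 := R4 + 3·R2
  [ 1  0  -3/4   1/4  |  -13/12 ]
  [ 0  1   9/8   1/8  |    37/8 ]
  [ 0  0  -9/8  -1/8  |   -13/8 ]
  [ 0  0  21/8   5/8  |    33/8 ]
R3 := -8/9·R3
  [ 1  0  -3/4  1/4  |  -13/12 ]
  [ 0  1   9/8  1/8  |    37/8 ]
  [ 0  0     1  1/9  |    13/9 ]
  [ 0  0  21/8  5/8  |    33/8 ]
R4 := R4 − 21/8·R3
  [ 1  0  -3/4  1/4  |  -13/12 ]
  [ 0  1   9/8  1/8  |    37/8 ]
  [ 0  0     1  1/9  |    13/9 ]
  [ 0  0     0  1/3  |     1/3 ]
R4 := 3·R4
  [ 1  0  -3/4  1/4  |  -13/12 ]
  [ 0  1   9/8  1/8  |    37/8 ]
  [ 0  0     1  1/9  |    13/9 ]
  [ 0  0     0    1  |       1 ]
R3 := R3 − 1/9·R4
  [ 1  0  -3/4  1/4  |  -13/12 ]
  [ 0  1   9/8  1/8  |    37/8 ]
  [ 0  0     1    0  |     4/3 ]
  [ 0  0     0    1  |       1 ]
R2 := R2 − 1/8·R4
  [ 1  0  -3/4  1/4  |  -13/12 ]
  [ 0  1   9/8    0  |     9/2 ]
  [ 0  0     1    0  |     4/3 ]
  [ 0  0     0    1  |       1 ]
R1 := R1 − 1/4·R4
  [ 1  0  -3/4  0  |  -4/3 ]
  [ 0  1   9/8  0  |   9/2 ]
  [ 0  0     1  0  |   4/3 ]
  [ 0  0     0  1  |     1 ]
R2 := R2 − 9/8·R3
  [ 1  0  -3/4  0  |  -4/3 ]
  [ 0  1     0  0  |     3 ]
  [ 0  0     1  0  |   4/3 ]
  [ 0  0     0  1  |     1 ]
R1 := R1 + 3/4·R3
  [ 1  0  0  0  |  -1/3 ]
  [ 0  1  0  0  |     3 ]
  [ 0  0  1  0  |   4/3 ]
  [ 0  0  0  1  |     1 ]
Reading off the last column: p = -1/3, q = 3, r = 4/3, s = 1.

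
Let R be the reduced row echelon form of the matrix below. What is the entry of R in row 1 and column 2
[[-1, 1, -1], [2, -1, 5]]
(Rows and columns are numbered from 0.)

ρ1 → -1·ρ1
  [ 1  -1  1 ]
  [ 2  -1  5 ]
ρ2 → ρ2 − 2·ρ1
  [ 1  -1  1 ]
  [ 0   1  3 ]
ρ1 → ρ1 + ρ2
  [ 1  0  4 ]
  [ 0  1  3 ]

3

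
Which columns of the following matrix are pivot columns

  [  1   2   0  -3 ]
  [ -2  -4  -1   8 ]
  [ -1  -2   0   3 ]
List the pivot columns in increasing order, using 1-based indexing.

R2 := R2 + 2·R1
  [  1   2   0  -3 ]
  [  0   0  -1   2 ]
  [ -1  -2   0   3 ]
R3 := R3 + R1
  [ 1  2   0  -3 ]
  [ 0  0  -1   2 ]
  [ 0  0   0   0 ]
R2 := -1·R2
  [ 1  2  0  -3 ]
  [ 0  0  1  -2 ]
  [ 0  0  0   0 ]
Pivot columns are the columns containing a leading 1.

1, 3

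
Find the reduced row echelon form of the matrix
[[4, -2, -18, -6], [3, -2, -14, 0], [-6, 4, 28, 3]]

[[1, 0, -4, 0], [0, 1, 1, 0], [0, 0, 0, 1]]

R1 := 1/4·R1
  [  1  -1/2  -9/2  -3/2 ]
  [  3    -2   -14     0 ]
  [ -6     4    28     3 ]
R2 := R2 − 3·R1
  [  1  -1/2  -9/2  -3/2 ]
  [  0  -1/2  -1/2   9/2 ]
  [ -6     4    28     3 ]
R3 := R3 + 6·R1
  [ 1  -1/2  -9/2  -3/2 ]
  [ 0  -1/2  -1/2   9/2 ]
  [ 0     1     1    -6 ]
R2 := -2·R2
  [ 1  -1/2  -9/2  -3/2 ]
  [ 0     1     1    -9 ]
  [ 0     1     1    -6 ]
R3 := R3 − R2
  [ 1  -1/2  -9/2  -3/2 ]
  [ 0     1     1    -9 ]
  [ 0     0     0     3 ]
R3 := 1/3·R3
  [ 1  -1/2  -9/2  -3/2 ]
  [ 0     1     1    -9 ]
  [ 0     0     0     1 ]
R2 := R2 + 9·R3
  [ 1  -1/2  -9/2  -3/2 ]
  [ 0     1     1     0 ]
  [ 0     0     0     1 ]
R1 := R1 + 3/2·R3
  [ 1  -1/2  -9/2  0 ]
  [ 0     1     1  0 ]
  [ 0     0     0  1 ]
R1 := R1 + 1/2·R2
  [ 1  0  -4  0 ]
  [ 0  1   1  0 ]
  [ 0  0   0  1 ]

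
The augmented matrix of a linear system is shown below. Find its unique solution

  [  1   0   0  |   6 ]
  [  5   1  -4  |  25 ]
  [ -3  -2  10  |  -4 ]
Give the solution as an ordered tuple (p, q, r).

Subtract 5 times ρ1 from ρ2.
  [  1   0   0  |   6 ]
  [  0   1  -4  |  -5 ]
  [ -3  -2  10  |  -4 ]
Add 3 times ρ1 to ρ3.
  [ 1   0   0  |   6 ]
  [ 0   1  -4  |  -5 ]
  [ 0  -2  10  |  14 ]
Add 2 times ρ2 to ρ3.
  [ 1  0   0  |   6 ]
  [ 0  1  -4  |  -5 ]
  [ 0  0   2  |   4 ]
Multiply ρ3 by 1/2.
  [ 1  0   0  |   6 ]
  [ 0  1  -4  |  -5 ]
  [ 0  0   1  |   2 ]
Add 4 times ρ3 to ρ2.
  [ 1  0  0  |  6 ]
  [ 0  1  0  |  3 ]
  [ 0  0  1  |  2 ]
Reading off the last column: p = 6, q = 3, r = 2.

(6, 3, 2)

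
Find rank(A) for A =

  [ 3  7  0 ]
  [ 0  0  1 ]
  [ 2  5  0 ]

Multiply R1 by 1/3.
  [ 1  7/3  0 ]
  [ 0    0  1 ]
  [ 2    5  0 ]
Subtract 2 times R1 from R3.
  [ 1  7/3  0 ]
  [ 0    0  1 ]
  [ 0  1/3  0 ]
Swap R2 and R3.
  [ 1  7/3  0 ]
  [ 0  1/3  0 ]
  [ 0    0  1 ]
Multiply R2 by 3.
  [ 1  7/3  0 ]
  [ 0    1  0 ]
  [ 0    0  1 ]
Subtract 7/3 times R2 from R1.
  [ 1  0  0 ]
  [ 0  1  0 ]
  [ 0  0  1 ]
The reduced form has 3 nonzero rows.

rank = 3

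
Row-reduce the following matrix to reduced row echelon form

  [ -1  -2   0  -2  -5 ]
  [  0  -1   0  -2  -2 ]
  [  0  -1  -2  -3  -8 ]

Multiply R1 by -1.
Multiply R2 by -1.
Add R2 to R3.
Multiply R3 by -1/2.
Subtract 2 times R2 from R1.

[[1, 0, 0, -2, 1], [0, 1, 0, 2, 2], [0, 0, 1, 1/2, 3]]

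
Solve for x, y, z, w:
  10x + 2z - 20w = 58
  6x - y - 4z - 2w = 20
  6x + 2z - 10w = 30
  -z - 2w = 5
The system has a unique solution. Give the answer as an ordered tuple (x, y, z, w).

(2, 0, -1, -2)

Form the augmented matrix and row-reduce:
  [ 10   0   2  -20  |  58 ]
  [  6  -1  -4   -2  |  20 ]
  [  6   0   2  -10  |  30 ]
  [  0   0  -1   -2  |   5 ]
r1 -> 1/10·r1
  [ 1   0  1/5   -2  |  29/5 ]
  [ 6  -1   -4   -2  |    20 ]
  [ 6   0    2  -10  |    30 ]
  [ 0   0   -1   -2  |     5 ]
r2 -> r2 − 6·r1
  [ 1   0    1/5   -2  |   29/5 ]
  [ 0  -1  -26/5   10  |  -74/5 ]
  [ 6   0      2  -10  |     30 ]
  [ 0   0     -1   -2  |      5 ]
r3 -> r3 − 6·r1
  [ 1   0    1/5  -2  |   29/5 ]
  [ 0  -1  -26/5  10  |  -74/5 ]
  [ 0   0    4/5   2  |  -24/5 ]
  [ 0   0     -1  -2  |      5 ]
r2 -> -1·r2
  [ 1  0   1/5   -2  |   29/5 ]
  [ 0  1  26/5  -10  |   74/5 ]
  [ 0  0   4/5    2  |  -24/5 ]
  [ 0  0    -1   -2  |      5 ]
r3 -> 5/4·r3
  [ 1  0   1/5   -2  |  29/5 ]
  [ 0  1  26/5  -10  |  74/5 ]
  [ 0  0     1  5/2  |    -6 ]
  [ 0  0    -1   -2  |     5 ]
r4 -> r4 + r3
  [ 1  0   1/5   -2  |  29/5 ]
  [ 0  1  26/5  -10  |  74/5 ]
  [ 0  0     1  5/2  |    -6 ]
  [ 0  0     0  1/2  |    -1 ]
r4 -> 2·r4
  [ 1  0   1/5   -2  |  29/5 ]
  [ 0  1  26/5  -10  |  74/5 ]
  [ 0  0     1  5/2  |    -6 ]
  [ 0  0     0    1  |    -2 ]
r3 -> r3 − 5/2·r4
  [ 1  0   1/5   -2  |  29/5 ]
  [ 0  1  26/5  -10  |  74/5 ]
  [ 0  0     1    0  |    -1 ]
  [ 0  0     0    1  |    -2 ]
r2 -> r2 + 10·r4
  [ 1  0   1/5  -2  |   29/5 ]
  [ 0  1  26/5   0  |  -26/5 ]
  [ 0  0     1   0  |     -1 ]
  [ 0  0     0   1  |     -2 ]
r1 -> r1 + 2·r4
  [ 1  0   1/5  0  |    9/5 ]
  [ 0  1  26/5  0  |  -26/5 ]
  [ 0  0     1  0  |     -1 ]
  [ 0  0     0  1  |     -2 ]
r2 -> r2 − 26/5·r3
  [ 1  0  1/5  0  |  9/5 ]
  [ 0  1    0  0  |    0 ]
  [ 0  0    1  0  |   -1 ]
  [ 0  0    0  1  |   -2 ]
r1 -> r1 − 1/5·r3
  [ 1  0  0  0  |   2 ]
  [ 0  1  0  0  |   0 ]
  [ 0  0  1  0  |  -1 ]
  [ 0  0  0  1  |  -2 ]
Reading off the last column: x = 2, y = 0, z = -1, w = -2.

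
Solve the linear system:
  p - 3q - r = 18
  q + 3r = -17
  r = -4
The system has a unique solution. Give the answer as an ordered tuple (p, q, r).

Form the augmented matrix and row-reduce:
  [ 1  -3  -1  |   18 ]
  [ 0   1   3  |  -17 ]
  [ 0   0   1  |   -4 ]
Subtract 3 times R3 from R2.
  [ 1  -3  -1  |  18 ]
  [ 0   1   0  |  -5 ]
  [ 0   0   1  |  -4 ]
Add R3 to R1.
  [ 1  -3  0  |  14 ]
  [ 0   1  0  |  -5 ]
  [ 0   0  1  |  -4 ]
Add 3 times R2 to R1.
  [ 1  0  0  |  -1 ]
  [ 0  1  0  |  -5 ]
  [ 0  0  1  |  -4 ]
Reading off the last column: p = -1, q = -5, r = -4.

(-1, -5, -4)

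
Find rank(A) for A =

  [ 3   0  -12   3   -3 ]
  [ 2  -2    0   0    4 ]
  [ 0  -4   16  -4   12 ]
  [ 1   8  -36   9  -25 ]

r1 → 1/3·r1
r2 → r2 − 2·r1
r4 → r4 − r1
r2 → -1/2·r2
r3 → r3 + 4·r2
r4 → r4 − 8·r2
The reduced form has 2 nonzero rows.

rank = 2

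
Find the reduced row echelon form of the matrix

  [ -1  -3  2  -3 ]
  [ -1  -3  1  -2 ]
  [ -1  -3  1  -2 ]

Multiply R1 by -1.
  [  1   3  -2   3 ]
  [ -1  -3   1  -2 ]
  [ -1  -3   1  -2 ]
Add R1 to R2.
  [  1   3  -2   3 ]
  [  0   0  -1   1 ]
  [ -1  -3   1  -2 ]
Add R1 to R3.
  [ 1  3  -2  3 ]
  [ 0  0  -1  1 ]
  [ 0  0  -1  1 ]
Multiply R2 by -1.
  [ 1  3  -2   3 ]
  [ 0  0   1  -1 ]
  [ 0  0  -1   1 ]
Add R2 to R3.
  [ 1  3  -2   3 ]
  [ 0  0   1  -1 ]
  [ 0  0   0   0 ]
Add 2 times R2 to R1.
  [ 1  3  0   1 ]
  [ 0  0  1  -1 ]
  [ 0  0  0   0 ]

[[1, 3, 0, 1], [0, 0, 1, -1], [0, 0, 0, 0]]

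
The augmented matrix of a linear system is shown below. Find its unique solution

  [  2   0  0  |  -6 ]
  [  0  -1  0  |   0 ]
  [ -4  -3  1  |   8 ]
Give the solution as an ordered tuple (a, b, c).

(-3, 0, -4)

R1 ← 1/2·R1
  [  1   0  0  |  -3 ]
  [  0  -1  0  |   0 ]
  [ -4  -3  1  |   8 ]
R3 ← R3 + 4·R1
  [ 1   0  0  |  -3 ]
  [ 0  -1  0  |   0 ]
  [ 0  -3  1  |  -4 ]
R2 ← -1·R2
  [ 1   0  0  |  -3 ]
  [ 0   1  0  |   0 ]
  [ 0  -3  1  |  -4 ]
R3 ← R3 + 3·R2
  [ 1  0  0  |  -3 ]
  [ 0  1  0  |   0 ]
  [ 0  0  1  |  -4 ]
Reading off the last column: a = -3, b = 0, c = -4.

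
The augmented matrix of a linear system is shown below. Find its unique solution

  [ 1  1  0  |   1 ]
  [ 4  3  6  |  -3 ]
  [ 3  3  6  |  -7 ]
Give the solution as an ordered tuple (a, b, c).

ρ2 -> ρ2 − 4·ρ1
  [ 1   1  0  |   1 ]
  [ 0  -1  6  |  -7 ]
  [ 3   3  6  |  -7 ]
ρ3 -> ρ3 − 3·ρ1
  [ 1   1  0  |    1 ]
  [ 0  -1  6  |   -7 ]
  [ 0   0  6  |  -10 ]
ρ2 -> -1·ρ2
  [ 1  1   0  |    1 ]
  [ 0  1  -6  |    7 ]
  [ 0  0   6  |  -10 ]
ρ3 -> 1/6·ρ3
  [ 1  1   0  |     1 ]
  [ 0  1  -6  |     7 ]
  [ 0  0   1  |  -5/3 ]
ρ2 -> ρ2 + 6·ρ3
  [ 1  1  0  |     1 ]
  [ 0  1  0  |    -3 ]
  [ 0  0  1  |  -5/3 ]
ρ1 -> ρ1 − ρ2
  [ 1  0  0  |     4 ]
  [ 0  1  0  |    -3 ]
  [ 0  0  1  |  -5/3 ]
Reading off the last column: a = 4, b = -3, c = -5/3.

(4, -3, -5/3)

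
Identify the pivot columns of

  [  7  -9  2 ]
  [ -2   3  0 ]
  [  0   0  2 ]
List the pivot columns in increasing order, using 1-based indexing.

1, 2, 3

ρ1 -> 1/7·ρ1
  [  1  -9/7  2/7 ]
  [ -2     3    0 ]
  [  0     0    2 ]
ρ2 -> ρ2 + 2·ρ1
  [ 1  -9/7  2/7 ]
  [ 0   3/7  4/7 ]
  [ 0     0    2 ]
ρ2 -> 7/3·ρ2
  [ 1  -9/7  2/7 ]
  [ 0     1  4/3 ]
  [ 0     0    2 ]
ρ3 -> 1/2·ρ3
  [ 1  -9/7  2/7 ]
  [ 0     1  4/3 ]
  [ 0     0    1 ]
ρ2 -> ρ2 − 4/3·ρ3
  [ 1  -9/7  2/7 ]
  [ 0     1    0 ]
  [ 0     0    1 ]
ρ1 -> ρ1 − 2/7·ρ3
  [ 1  -9/7  0 ]
  [ 0     1  0 ]
  [ 0     0  1 ]
ρ1 -> ρ1 + 9/7·ρ2
  [ 1  0  0 ]
  [ 0  1  0 ]
  [ 0  0  1 ]
Pivot columns are the columns containing a leading 1.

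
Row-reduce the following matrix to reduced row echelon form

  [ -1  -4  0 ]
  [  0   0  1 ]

R1 → -1·R1
  [ 1  4  0 ]
  [ 0  0  1 ]

[[1, 4, 0], [0, 0, 1]]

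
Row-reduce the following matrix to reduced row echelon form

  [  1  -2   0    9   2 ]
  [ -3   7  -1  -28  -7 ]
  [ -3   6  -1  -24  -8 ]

[[1, 0, 0, 1, 4], [0, 1, 0, -4, 1], [0, 0, 1, -3, 2]]

ρ2 := ρ2 + 3·ρ1
  [  1  -2   0    9   2 ]
  [  0   1  -1   -1  -1 ]
  [ -3   6  -1  -24  -8 ]
ρ3 := ρ3 + 3·ρ1
  [ 1  -2   0   9   2 ]
  [ 0   1  -1  -1  -1 ]
  [ 0   0  -1   3  -2 ]
ρ3 := -1·ρ3
  [ 1  -2   0   9   2 ]
  [ 0   1  -1  -1  -1 ]
  [ 0   0   1  -3   2 ]
ρ2 := ρ2 + ρ3
  [ 1  -2  0   9  2 ]
  [ 0   1  0  -4  1 ]
  [ 0   0  1  -3  2 ]
ρ1 := ρ1 + 2·ρ2
  [ 1  0  0   1  4 ]
  [ 0  1  0  -4  1 ]
  [ 0  0  1  -3  2 ]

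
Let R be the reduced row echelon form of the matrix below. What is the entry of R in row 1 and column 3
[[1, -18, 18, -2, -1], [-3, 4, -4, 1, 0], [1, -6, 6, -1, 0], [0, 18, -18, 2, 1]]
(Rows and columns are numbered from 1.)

r2 → r2 + 3·r1
  [ 1  -18   18  -2  -1 ]
  [ 0  -50   50  -5  -3 ]
  [ 1   -6    6  -1   0 ]
  [ 0   18  -18   2   1 ]
r3 → r3 − r1
  [ 1  -18   18  -2  -1 ]
  [ 0  -50   50  -5  -3 ]
  [ 0   12  -12   1   1 ]
  [ 0   18  -18   2   1 ]
r2 → -1/50·r2
  [ 1  -18   18    -2    -1 ]
  [ 0    1   -1  1/10  3/50 ]
  [ 0   12  -12     1     1 ]
  [ 0   18  -18     2     1 ]
r3 → r3 − 12·r2
  [ 1  -18   18    -2    -1 ]
  [ 0    1   -1  1/10  3/50 ]
  [ 0    0    0  -1/5  7/25 ]
  [ 0   18  -18     2     1 ]
r4 → r4 − 18·r2
  [ 1  -18  18    -2     -1 ]
  [ 0    1  -1  1/10   3/50 ]
  [ 0    0   0  -1/5   7/25 ]
  [ 0    0   0   1/5  -2/25 ]
r3 → -5·r3
  [ 1  -18  18    -2     -1 ]
  [ 0    1  -1  1/10   3/50 ]
  [ 0    0   0     1   -7/5 ]
  [ 0    0   0   1/5  -2/25 ]
r4 → r4 − 1/5·r3
  [ 1  -18  18    -2    -1 ]
  [ 0    1  -1  1/10  3/50 ]
  [ 0    0   0     1  -7/5 ]
  [ 0    0   0     0   1/5 ]
r4 → 5·r4
  [ 1  -18  18    -2    -1 ]
  [ 0    1  -1  1/10  3/50 ]
  [ 0    0   0     1  -7/5 ]
  [ 0    0   0     0     1 ]
r3 → r3 + 7/5·r4
  [ 1  -18  18    -2    -1 ]
  [ 0    1  -1  1/10  3/50 ]
  [ 0    0   0     1     0 ]
  [ 0    0   0     0     1 ]
r2 → r2 − 3/50·r4
  [ 1  -18  18    -2  -1 ]
  [ 0    1  -1  1/10   0 ]
  [ 0    0   0     1   0 ]
  [ 0    0   0     0   1 ]
r1 → r1 + r4
  [ 1  -18  18    -2  0 ]
  [ 0    1  -1  1/10  0 ]
  [ 0    0   0     1  0 ]
  [ 0    0   0     0  1 ]
r2 → r2 − 1/10·r3
  [ 1  -18  18  -2  0 ]
  [ 0    1  -1   0  0 ]
  [ 0    0   0   1  0 ]
  [ 0    0   0   0  1 ]
r1 → r1 + 2·r3
  [ 1  -18  18  0  0 ]
  [ 0    1  -1  0  0 ]
  [ 0    0   0  1  0 ]
  [ 0    0   0  0  1 ]
r1 → r1 + 18·r2
  [ 1  0   0  0  0 ]
  [ 0  1  -1  0  0 ]
  [ 0  0   0  1  0 ]
  [ 0  0   0  0  1 ]

0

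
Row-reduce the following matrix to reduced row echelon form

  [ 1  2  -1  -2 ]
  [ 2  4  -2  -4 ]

R2 → R2 − 2·R1
  [ 1  2  -1  -2 ]
  [ 0  0   0   0 ]

[[1, 2, -1, -2], [0, 0, 0, 0]]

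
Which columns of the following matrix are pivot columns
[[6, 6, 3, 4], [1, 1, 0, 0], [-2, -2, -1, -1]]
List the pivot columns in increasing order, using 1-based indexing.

1, 3, 4

r1 := 1/6·r1
r2 := r2 − r1
r3 := r3 + 2·r1
r2 := -2·r2
r3 := 3·r3
r2 := r2 − 4/3·r3
r1 := r1 − 2/3·r3
r1 := r1 − 1/2·r2
Pivot columns are the columns containing a leading 1.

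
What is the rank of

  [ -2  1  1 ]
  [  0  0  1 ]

rank = 2

r1 := -1/2·r1
  [ 1  -1/2  -1/2 ]
  [ 0     0     1 ]
r1 := r1 + 1/2·r2
  [ 1  -1/2  0 ]
  [ 0     0  1 ]
The reduced form has 2 nonzero rows.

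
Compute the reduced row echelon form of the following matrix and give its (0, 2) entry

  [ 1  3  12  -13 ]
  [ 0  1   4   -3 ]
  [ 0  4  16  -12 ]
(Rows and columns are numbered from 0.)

Subtract 4 times R2 from R3.
  [ 1  3  12  -13 ]
  [ 0  1   4   -3 ]
  [ 0  0   0    0 ]
Subtract 3 times R2 from R1.
  [ 1  0  0  -4 ]
  [ 0  1  4  -3 ]
  [ 0  0  0   0 ]

0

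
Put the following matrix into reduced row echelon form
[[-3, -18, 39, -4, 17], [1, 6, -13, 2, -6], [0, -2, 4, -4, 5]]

ρ1 ← -1/3·ρ1
  [ 1   6  -13  4/3  -17/3 ]
  [ 1   6  -13    2     -6 ]
  [ 0  -2    4   -4      5 ]
ρ2 ← ρ2 − ρ1
  [ 1   6  -13  4/3  -17/3 ]
  [ 0   0    0  2/3   -1/3 ]
  [ 0  -2    4   -4      5 ]
ρ2 <-> ρ3
  [ 1   6  -13  4/3  -17/3 ]
  [ 0  -2    4   -4      5 ]
  [ 0   0    0  2/3   -1/3 ]
ρ2 ← -1/2·ρ2
  [ 1  6  -13  4/3  -17/3 ]
  [ 0  1   -2    2   -5/2 ]
  [ 0  0    0  2/3   -1/3 ]
ρ3 ← 3/2·ρ3
  [ 1  6  -13  4/3  -17/3 ]
  [ 0  1   -2    2   -5/2 ]
  [ 0  0    0    1   -1/2 ]
ρ2 ← ρ2 − 2·ρ3
  [ 1  6  -13  4/3  -17/3 ]
  [ 0  1   -2    0   -3/2 ]
  [ 0  0    0    1   -1/2 ]
ρ1 ← ρ1 − 4/3·ρ3
  [ 1  6  -13  0    -5 ]
  [ 0  1   -2  0  -3/2 ]
  [ 0  0    0  1  -1/2 ]
ρ1 ← ρ1 − 6·ρ2
  [ 1  0  -1  0     4 ]
  [ 0  1  -2  0  -3/2 ]
  [ 0  0   0  1  -1/2 ]

[[1, 0, -1, 0, 4], [0, 1, -2, 0, -3/2], [0, 0, 0, 1, -1/2]]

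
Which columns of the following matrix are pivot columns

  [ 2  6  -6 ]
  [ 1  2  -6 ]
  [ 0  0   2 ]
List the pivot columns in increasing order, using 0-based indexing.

0, 1, 2

ρ1 ← 1/2·ρ1
  [ 1  3  -3 ]
  [ 1  2  -6 ]
  [ 0  0   2 ]
ρ2 ← ρ2 − ρ1
  [ 1   3  -3 ]
  [ 0  -1  -3 ]
  [ 0   0   2 ]
ρ2 ← -1·ρ2
  [ 1  3  -3 ]
  [ 0  1   3 ]
  [ 0  0   2 ]
ρ3 ← 1/2·ρ3
  [ 1  3  -3 ]
  [ 0  1   3 ]
  [ 0  0   1 ]
ρ2 ← ρ2 − 3·ρ3
  [ 1  3  -3 ]
  [ 0  1   0 ]
  [ 0  0   1 ]
ρ1 ← ρ1 + 3·ρ3
  [ 1  3  0 ]
  [ 0  1  0 ]
  [ 0  0  1 ]
ρ1 ← ρ1 − 3·ρ2
  [ 1  0  0 ]
  [ 0  1  0 ]
  [ 0  0  1 ]
Pivot columns are the columns containing a leading 1.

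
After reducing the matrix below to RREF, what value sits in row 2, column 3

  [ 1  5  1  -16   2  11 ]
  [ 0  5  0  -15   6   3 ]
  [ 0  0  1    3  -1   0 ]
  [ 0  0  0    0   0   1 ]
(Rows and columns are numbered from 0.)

3

Multiply R2 by 1/5.
  [ 1  5  1  -16    2   11 ]
  [ 0  1  0   -3  6/5  3/5 ]
  [ 0  0  1    3   -1    0 ]
  [ 0  0  0    0    0    1 ]
Subtract 3/5 times R4 from R2.
  [ 1  5  1  -16    2  11 ]
  [ 0  1  0   -3  6/5   0 ]
  [ 0  0  1    3   -1   0 ]
  [ 0  0  0    0    0   1 ]
Subtract 11 times R4 from R1.
  [ 1  5  1  -16    2  0 ]
  [ 0  1  0   -3  6/5  0 ]
  [ 0  0  1    3   -1  0 ]
  [ 0  0  0    0    0  1 ]
Subtract R3 from R1.
  [ 1  5  0  -19    3  0 ]
  [ 0  1  0   -3  6/5  0 ]
  [ 0  0  1    3   -1  0 ]
  [ 0  0  0    0    0  1 ]
Subtract 5 times R2 from R1.
  [ 1  0  0  -4   -3  0 ]
  [ 0  1  0  -3  6/5  0 ]
  [ 0  0  1   3   -1  0 ]
  [ 0  0  0   0    0  1 ]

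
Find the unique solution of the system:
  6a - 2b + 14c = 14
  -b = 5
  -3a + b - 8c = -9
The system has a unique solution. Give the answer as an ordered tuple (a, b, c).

(-4, -5, 2)

Form the augmented matrix and row-reduce:
  [  6  -2  14  |  14 ]
  [  0  -1   0  |   5 ]
  [ -3   1  -8  |  -9 ]
r1 ← 1/6·r1
  [  1  -1/3  7/3  |  7/3 ]
  [  0    -1    0  |    5 ]
  [ -3     1   -8  |   -9 ]
r3 ← r3 + 3·r1
  [ 1  -1/3  7/3  |  7/3 ]
  [ 0    -1    0  |    5 ]
  [ 0     0   -1  |   -2 ]
r2 ← -1·r2
  [ 1  -1/3  7/3  |  7/3 ]
  [ 0     1    0  |   -5 ]
  [ 0     0   -1  |   -2 ]
r3 ← -1·r3
  [ 1  -1/3  7/3  |  7/3 ]
  [ 0     1    0  |   -5 ]
  [ 0     0    1  |    2 ]
r1 ← r1 − 7/3·r3
  [ 1  -1/3  0  |  -7/3 ]
  [ 0     1  0  |    -5 ]
  [ 0     0  1  |     2 ]
r1 ← r1 + 1/3·r2
  [ 1  0  0  |  -4 ]
  [ 0  1  0  |  -5 ]
  [ 0  0  1  |   2 ]
Reading off the last column: a = -4, b = -5, c = 2.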